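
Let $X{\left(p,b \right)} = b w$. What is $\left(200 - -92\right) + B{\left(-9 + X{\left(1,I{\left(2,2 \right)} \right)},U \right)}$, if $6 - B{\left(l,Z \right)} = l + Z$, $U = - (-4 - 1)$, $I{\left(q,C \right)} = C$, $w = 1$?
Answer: $300$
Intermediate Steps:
$X{\left(p,b \right)} = b$ ($X{\left(p,b \right)} = b 1 = b$)
$U = 5$ ($U = \left(-1\right) \left(-5\right) = 5$)
$B{\left(l,Z \right)} = 6 - Z - l$ ($B{\left(l,Z \right)} = 6 - \left(l + Z\right) = 6 - \left(Z + l\right) = 6 - Z - l$)
$\left(200 - -92\right) + B{\left(-9 + X{\left(1,I{\left(2,2 \right)} \right)},U \right)} = \left(200 - -92\right) - -8 = \left(200 + 92\right) - -8 = 292 + \left(6 - 5 + 7\right) = 292 + 8 = 300$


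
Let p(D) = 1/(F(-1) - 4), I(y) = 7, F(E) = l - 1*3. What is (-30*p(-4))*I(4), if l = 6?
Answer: 210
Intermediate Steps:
F(E) = 3 (F(E) = 6 - 1*3 = 6 - 3 = 3)
p(D) = -1 (p(D) = 1/(3 - 4) = 1/(-1) = -1)
(-30*p(-4))*I(4) = -30*(-1)*7 = 30*7 = 210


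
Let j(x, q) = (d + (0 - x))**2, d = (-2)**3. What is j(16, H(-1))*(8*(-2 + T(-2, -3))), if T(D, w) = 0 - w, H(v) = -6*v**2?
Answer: 4608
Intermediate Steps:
T(D, w) = -w
d = -8
j(x, q) = (-8 - x)**2 (j(x, q) = (-8 + (0 - x))**2 = (-8 - x)**2)
j(16, H(-1))*(8*(-2 + T(-2, -3))) = (8 + 16)**2*(8*(-2 - 1*(-3))) = 24**2*(8*(-2 + 3)) = 576*(8*1) = 576*8 = 4608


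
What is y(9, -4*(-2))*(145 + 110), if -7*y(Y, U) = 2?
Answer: -510/7 ≈ -72.857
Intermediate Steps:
y(Y, U) = -2/7 (y(Y, U) = -⅐*2 = -2/7)
y(9, -4*(-2))*(145 + 110) = -2*(145 + 110)/7 = -2/7*255 = -510/7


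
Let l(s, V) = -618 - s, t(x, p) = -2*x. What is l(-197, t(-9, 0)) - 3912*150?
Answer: -587221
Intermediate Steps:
l(-197, t(-9, 0)) - 3912*150 = (-618 - 1*(-197)) - 3912*150 = (-618 + 197) - 586800 = -421 - 586800 = -587221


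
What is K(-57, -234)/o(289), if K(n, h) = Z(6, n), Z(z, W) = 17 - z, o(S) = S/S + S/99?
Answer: 1089/388 ≈ 2.8067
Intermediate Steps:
o(S) = 1 + S/99 (o(S) = 1 + S*(1/99) = 1 + S/99)
K(n, h) = 11 (K(n, h) = 17 - 1*6 = 17 - 6 = 11)
K(-57, -234)/o(289) = 11/(1 + (1/99)*289) = 11/(1 + 289/99) = 11/(388/99) = 11*(99/388) = 1089/388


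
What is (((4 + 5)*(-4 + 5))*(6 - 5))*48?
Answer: 432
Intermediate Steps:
(((4 + 5)*(-4 + 5))*(6 - 5))*48 = ((9*1)*1)*48 = (9*1)*48 = 9*48 = 432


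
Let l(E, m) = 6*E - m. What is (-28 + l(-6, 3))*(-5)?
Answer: 335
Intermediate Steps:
l(E, m) = -m + 6*E
(-28 + l(-6, 3))*(-5) = (-28 + (-1*3 + 6*(-6)))*(-5) = (-28 + (-3 - 36))*(-5) = (-28 - 39)*(-5) = -67*(-5) = 335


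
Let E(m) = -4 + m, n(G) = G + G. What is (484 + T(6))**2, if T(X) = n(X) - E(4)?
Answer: 246016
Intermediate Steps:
n(G) = 2*G
T(X) = 2*X (T(X) = 2*X - (-4 + 4) = 2*X - 1*0 = 2*X + 0 = 2*X)
(484 + T(6))**2 = (484 + 2*6)**2 = (484 + 12)**2 = 496**2 = 246016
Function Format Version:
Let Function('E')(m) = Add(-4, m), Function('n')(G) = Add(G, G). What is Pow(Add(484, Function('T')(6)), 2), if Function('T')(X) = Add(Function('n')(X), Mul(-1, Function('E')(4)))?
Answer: 246016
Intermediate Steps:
Function('n')(G) = Mul(2, G)
Function('T')(X) = Mul(2, X) (Function('T')(X) = Add(Mul(2, X), Mul(-1, Add(-4, 4))) = Add(Mul(2, X), Mul(-1, 0)) = Add(Mul(2, X), 0) = Mul(2, X))
Pow(Add(484, Function('T')(6)), 2) = Pow(Add(484, Mul(2, 6)), 2) = Pow(Add(484, 12), 2) = Pow(496, 2) = 246016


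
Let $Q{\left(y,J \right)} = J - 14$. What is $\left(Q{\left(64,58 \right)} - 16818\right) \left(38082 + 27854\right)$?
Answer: $-1106010464$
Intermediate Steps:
$Q{\left(y,J \right)} = -14 + J$
$\left(Q{\left(64,58 \right)} - 16818\right) \left(38082 + 27854\right) = \left(\left(-14 + 58\right) - 16818\right) \left(38082 + 27854\right) = \left(44 - 16818\right) 65936 = \left(-16774\right) 65936 = -1106010464$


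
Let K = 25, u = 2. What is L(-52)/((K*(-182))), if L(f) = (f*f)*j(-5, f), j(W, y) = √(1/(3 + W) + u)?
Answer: -52*√6/175 ≈ -0.72785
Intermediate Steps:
j(W, y) = √(2 + 1/(3 + W)) (j(W, y) = √(1/(3 + W) + 2) = √(2 + 1/(3 + W)))
L(f) = √6*f²/2 (L(f) = (f*f)*√((7 + 2*(-5))/(3 - 5)) = f²*√((7 - 10)/(-2)) = f²*√(-½*(-3)) = f²*√(3/2) = f²*(√6/2) = √6*f²/2)
L(-52)/((K*(-182))) = ((½)*√6*(-52)²)/((25*(-182))) = ((½)*√6*2704)/(-4550) = (1352*√6)*(-1/4550) = -52*√6/175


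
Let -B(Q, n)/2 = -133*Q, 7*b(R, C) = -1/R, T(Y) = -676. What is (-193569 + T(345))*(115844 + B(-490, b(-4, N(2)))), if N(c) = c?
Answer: 2815775520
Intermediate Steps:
b(R, C) = -1/(7*R) (b(R, C) = (-1/R)/7 = -1/(7*R))
B(Q, n) = 266*Q (B(Q, n) = -(-266)*Q = 266*Q)
(-193569 + T(345))*(115844 + B(-490, b(-4, N(2)))) = (-193569 - 676)*(115844 + 266*(-490)) = -194245*(115844 - 130340) = -194245*(-14496) = 2815775520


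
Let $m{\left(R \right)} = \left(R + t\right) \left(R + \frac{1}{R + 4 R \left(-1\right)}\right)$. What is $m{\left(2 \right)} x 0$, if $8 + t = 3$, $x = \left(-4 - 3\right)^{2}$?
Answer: $0$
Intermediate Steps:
$x = 49$ ($x = \left(-7\right)^{2} = 49$)
$t = -5$ ($t = -8 + 3 = -5$)
$m{\left(R \right)} = \left(-5 + R\right) \left(R - \frac{1}{3 R}\right)$ ($m{\left(R \right)} = \left(R - 5\right) \left(R + \frac{1}{R + 4 R \left(-1\right)}\right) = \left(-5 + R\right) \left(R + \frac{1}{R - 4 R}\right) = \left(-5 + R\right) \left(R + \frac{1}{\left(-3\right) R}\right) = \left(-5 + R\right) \left(R - \frac{1}{3 R}\right)$)
$m{\left(2 \right)} x 0 = \left(- \frac{1}{3} + 2^{2} - 10 + \frac{5}{3 \cdot 2}\right) 49 \cdot 0 = \left(- \frac{1}{3} + 4 - 10 + \frac{5}{3} \cdot \frac{1}{2}\right) 49 \cdot 0 = \left(- \frac{1}{3} + 4 - 10 + \frac{5}{6}\right) 49 \cdot 0 = \left(- \frac{11}{2}\right) 49 \cdot 0 = \left(- \frac{539}{2}\right) 0 = 0$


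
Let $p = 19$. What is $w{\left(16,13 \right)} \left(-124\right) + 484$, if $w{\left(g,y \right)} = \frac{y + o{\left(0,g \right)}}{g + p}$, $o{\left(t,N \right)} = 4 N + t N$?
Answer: $\frac{1056}{5} \approx 211.2$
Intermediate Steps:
$o{\left(t,N \right)} = 4 N + N t$
$w{\left(g,y \right)} = \frac{y + 4 g}{19 + g}$ ($w{\left(g,y \right)} = \frac{y + g \left(4 + 0\right)}{g + 19} = \frac{y + g 4}{19 + g} = \frac{y + 4 g}{19 + g}$)
$w{\left(16,13 \right)} \left(-124\right) + 484 = \frac{13 + 4 \cdot 16}{19 + 16} \left(-124\right) + 484 = \frac{13 + 64}{35} \left(-124\right) + 484 = \frac{1}{35} \cdot 77 \left(-124\right) + 484 = \frac{11}{5} \left(-124\right) + 484 = - \frac{1364}{5} + 484 = \frac{1056}{5}$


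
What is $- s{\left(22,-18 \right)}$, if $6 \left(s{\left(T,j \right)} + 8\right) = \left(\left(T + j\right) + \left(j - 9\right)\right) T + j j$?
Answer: $\frac{115}{3} \approx 38.333$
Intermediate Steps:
$s{\left(T,j \right)} = -8 + \frac{j^{2}}{6} + \frac{T \left(-9 + T + 2 j\right)}{6}$ ($s{\left(T,j \right)} = -8 + \frac{\left(\left(T + j\right) + \left(j - 9\right)\right) T + j j}{6} = -8 + \frac{\left(\left(T + j\right) + \left(-9 + j\right)\right) T + j^{2}}{6} = -8 + \frac{\left(-9 + T + 2 j\right) T + j^{2}}{6} = -8 + \frac{T \left(-9 + T + 2 j\right) + j^{2}}{6} = -8 + \frac{j^{2} + T \left(-9 + T + 2 j\right)}{6} = -8 + \left(\frac{j^{2}}{6} + \frac{T \left(-9 + T + 2 j\right)}{6}\right) = -8 + \frac{j^{2}}{6} + \frac{T \left(-9 + T + 2 j\right)}{6}$)
$- s{\left(22,-18 \right)} = - (-8 - 33 + \frac{22^{2}}{6} + \frac{\left(-18\right)^{2}}{6} + \frac{1}{3} \cdot 22 \left(-18\right)) = - (-8 - 33 + \frac{1}{6} \cdot 484 + \frac{1}{6} \cdot 324 - 132) = - (-8 - 33 + \frac{242}{3} + 54 - 132) = \left(-1\right) \left(- \frac{115}{3}\right) = \frac{115}{3}$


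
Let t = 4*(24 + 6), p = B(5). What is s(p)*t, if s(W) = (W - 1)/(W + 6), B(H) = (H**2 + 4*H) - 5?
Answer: 2340/23 ≈ 101.74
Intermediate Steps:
B(H) = -5 + H**2 + 4*H
p = 40 (p = -5 + 5**2 + 4*5 = -5 + 25 + 20 = 40)
s(W) = (-1 + W)/(6 + W)
t = 120 (t = 4*30 = 120)
s(p)*t = ((-1 + 40)/(6 + 40))*120 = (39/46)*120 = 2340/23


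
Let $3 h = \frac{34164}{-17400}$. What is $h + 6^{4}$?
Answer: $\frac{1878251}{1450} \approx 1295.3$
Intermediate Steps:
$h = - \frac{949}{1450}$ ($h = \frac{34164 \frac{1}{-17400}}{3} = \frac{34164 \left(- \frac{1}{17400}\right)}{3} = \frac{1}{3} \left(- \frac{2847}{1450}\right) = - \frac{949}{1450} \approx -0.65448$)
$h + 6^{4} = - \frac{949}{1450} + 6^{4} = - \frac{949}{1450} + 1296 = \frac{1878251}{1450}$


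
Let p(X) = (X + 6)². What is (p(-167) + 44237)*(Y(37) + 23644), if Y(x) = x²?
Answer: 1754862054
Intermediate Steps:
p(X) = (6 + X)²
(p(-167) + 44237)*(Y(37) + 23644) = ((6 - 167)² + 44237)*(37² + 23644) = ((-161)² + 44237)*(1369 + 23644) = (25921 + 44237)*25013 = 70158*25013 = 1754862054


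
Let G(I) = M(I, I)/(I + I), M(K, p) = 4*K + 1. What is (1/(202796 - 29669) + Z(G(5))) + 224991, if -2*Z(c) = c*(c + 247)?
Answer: 7781346925103/34625400 ≈ 2.2473e+5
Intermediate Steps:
M(K, p) = 1 + 4*K
G(I) = (1 + 4*I)/(2*I) (G(I) = (1 + 4*I)/(I + I) = (1 + 4*I)/((2*I)) = (1/(2*I))*(1 + 4*I) = (1 + 4*I)/(2*I))
Z(c) = -c*(247 + c)/2 (Z(c) = -c*(c + 247)/2 = -c*(247 + c)/2)
(1/(202796 - 29669) + Z(G(5))) + 224991 = (1/(202796 - 29669) - (2 + (1/2)/5)*(247 + (2 + (1/2)/5))/2) + 224991 = (1/173127 - (2 + (1/2)*(1/5))*(247 + (2 + (1/2)*(1/5)))/2) + 224991 = (1/173127 - (2 + 1/10)*(247 + (2 + 1/10))/2) + 224991 = (1/173127 - 1/2*21/10*(247 + 21/10)) + 224991 = (1/173127 - 1/2*21/10*2491/10) + 224991 = (1/173127 - 52311/200) + 224991 = -9056446297/34625400 + 224991 = 7781346925103/34625400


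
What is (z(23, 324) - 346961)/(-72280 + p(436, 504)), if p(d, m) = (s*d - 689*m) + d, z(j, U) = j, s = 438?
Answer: 57823/38022 ≈ 1.5208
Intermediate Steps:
p(d, m) = -689*m + 439*d (p(d, m) = (438*d - 689*m) + d = (-689*m + 438*d) + d = -689*m + 439*d)
(z(23, 324) - 346961)/(-72280 + p(436, 504)) = (23 - 346961)/(-72280 + (-689*504 + 439*436)) = -346938/(-72280 + (-347256 + 191404)) = -346938/(-72280 - 155852) = -346938/(-228132) = -346938*(-1/228132) = 57823/38022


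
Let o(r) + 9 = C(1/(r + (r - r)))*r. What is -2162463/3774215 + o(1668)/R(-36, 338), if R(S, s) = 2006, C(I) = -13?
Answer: -86211946773/7571075290 ≈ -11.387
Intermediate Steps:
o(r) = -9 - 13*r
-2162463/3774215 + o(1668)/R(-36, 338) = -2162463/3774215 + (-9 - 13*1668)/2006 = -2162463*1/3774215 + (-9 - 21684)*(1/2006) = -2162463/3774215 - 21693*1/2006 = -2162463/3774215 - 21693/2006 = -86211946773/7571075290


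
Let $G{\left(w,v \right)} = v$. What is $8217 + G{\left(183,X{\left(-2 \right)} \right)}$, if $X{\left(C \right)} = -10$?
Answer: $8207$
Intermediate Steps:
$8217 + G{\left(183,X{\left(-2 \right)} \right)} = 8217 - 10 = 8207$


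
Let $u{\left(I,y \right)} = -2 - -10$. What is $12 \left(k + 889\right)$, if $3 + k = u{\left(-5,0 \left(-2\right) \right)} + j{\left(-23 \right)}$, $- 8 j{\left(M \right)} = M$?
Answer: $\frac{21525}{2} \approx 10763.0$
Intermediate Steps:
$j{\left(M \right)} = - \frac{M}{8}$
$u{\left(I,y \right)} = 8$ ($u{\left(I,y \right)} = -2 + 10 = 8$)
$k = \frac{63}{8}$ ($k = -3 + \left(8 - - \frac{23}{8}\right) = -3 + \left(8 + \frac{23}{8}\right) = -3 + \frac{87}{8} = \frac{63}{8} \approx 7.875$)
$12 \left(k + 889\right) = 12 \left(\frac{63}{8} + 889\right) = 12 \cdot \frac{7175}{8} = \frac{21525}{2}$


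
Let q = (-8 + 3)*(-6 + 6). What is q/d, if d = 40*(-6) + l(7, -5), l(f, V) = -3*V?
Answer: 0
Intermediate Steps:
q = 0 (q = -5*0 = 0)
d = -225 (d = 40*(-6) - 3*(-5) = -240 + 15 = -225)
q/d = 0/(-225) = 0*(-1/225) = 0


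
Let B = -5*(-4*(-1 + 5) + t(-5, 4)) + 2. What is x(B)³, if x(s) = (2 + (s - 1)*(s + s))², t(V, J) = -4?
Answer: 76552992632949439639560256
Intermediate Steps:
B = 102 (B = -5*(-4*(-1 + 5) - 4) + 2 = -5*(-4*4 - 4) + 2 = -5*(-16 - 4) + 2 = -5*(-20) + 2 = 100 + 2 = 102)
x(s) = (2 + 2*s*(-1 + s))² (x(s) = (2 + (-1 + s)*(2*s))² = (2 + 2*s*(-1 + s))²)
x(B)³ = (4*(1 + 102² - 1*102)²)³ = (4*(1 + 10404 - 102)²)³ = (4*10303²)³ = (4*106151809)³ = 424607236³ = 76552992632949439639560256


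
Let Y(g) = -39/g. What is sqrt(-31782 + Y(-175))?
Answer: 3*I*sqrt(4325853)/35 ≈ 178.27*I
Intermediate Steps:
sqrt(-31782 + Y(-175)) = sqrt(-31782 - 39/(-175)) = sqrt(-31782 - 39*(-1/175)) = sqrt(-31782 + 39/175) = sqrt(-5561811/175) = 3*I*sqrt(4325853)/35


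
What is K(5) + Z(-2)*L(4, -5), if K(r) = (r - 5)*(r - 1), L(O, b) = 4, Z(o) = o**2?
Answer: 16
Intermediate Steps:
K(r) = (-1 + r)*(-5 + r) (K(r) = (-5 + r)*(-1 + r) = (-1 + r)*(-5 + r))
K(5) + Z(-2)*L(4, -5) = (5 + 5**2 - 6*5) + (-2)**2*4 = (5 + 25 - 30) + 4*4 = 0 + 16 = 16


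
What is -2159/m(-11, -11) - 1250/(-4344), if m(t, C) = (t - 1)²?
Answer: -383279/26064 ≈ -14.705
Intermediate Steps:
m(t, C) = (-1 + t)²
-2159/m(-11, -11) - 1250/(-4344) = -2159/(-1 - 11)² - 1250/(-4344) = -2159/((-12)²) - 1250*(-1/4344) = -2159/144 + 625/2172 = -383279/26064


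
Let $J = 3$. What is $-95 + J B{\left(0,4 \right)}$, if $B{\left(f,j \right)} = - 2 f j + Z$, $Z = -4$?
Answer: $-107$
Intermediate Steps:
$B{\left(f,j \right)} = -4 - 2 f j$ ($B{\left(f,j \right)} = - 2 f j - 4 = -4 - 2 f j$)
$-95 + J B{\left(0,4 \right)} = -95 + 3 \left(-4 - 0 \cdot 4\right) = -95 + 3 \left(-4 + 0\right) = -95 + 3 \left(-4\right) = -95 - 12 = -107$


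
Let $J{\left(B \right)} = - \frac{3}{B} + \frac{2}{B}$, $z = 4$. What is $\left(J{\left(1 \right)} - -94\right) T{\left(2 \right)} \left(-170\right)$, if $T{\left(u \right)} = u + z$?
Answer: $-94860$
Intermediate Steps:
$T{\left(u \right)} = 4 + u$ ($T{\left(u \right)} = u + 4 = 4 + u$)
$J{\left(B \right)} = - \frac{1}{B}$
$\left(J{\left(1 \right)} - -94\right) T{\left(2 \right)} \left(-170\right) = \left(- 1^{-1} - -94\right) \left(4 + 2\right) \left(-170\right) = \left(\left(-1\right) 1 + 94\right) 6 \left(-170\right) = \left(-1 + 94\right) 6 \left(-170\right) = 93 \cdot 6 \left(-170\right) = 558 \left(-170\right) = -94860$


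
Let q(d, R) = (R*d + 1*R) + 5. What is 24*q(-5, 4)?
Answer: -264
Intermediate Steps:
q(d, R) = 5 + R + R*d (q(d, R) = (R*d + R) + 5 = (R + R*d) + 5 = 5 + R + R*d)
24*q(-5, 4) = 24*(5 + 4 + 4*(-5)) = 24*(5 + 4 - 20) = 24*(-11) = -264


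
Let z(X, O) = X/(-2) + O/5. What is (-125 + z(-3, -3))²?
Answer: 1540081/100 ≈ 15401.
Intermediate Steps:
z(X, O) = -X/2 + O/5 (z(X, O) = X*(-½) + O*(⅕) = -X/2 + O/5)
(-125 + z(-3, -3))² = (-125 + (-½*(-3) + (⅕)*(-3)))² = (-125 + (3/2 - ⅗))² = (-125 + 9/10)² = (-1241/10)² = 1540081/100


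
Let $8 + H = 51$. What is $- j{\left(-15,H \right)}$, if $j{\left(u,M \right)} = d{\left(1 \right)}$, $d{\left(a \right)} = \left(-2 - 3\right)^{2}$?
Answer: $-25$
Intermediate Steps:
$H = 43$ ($H = -8 + 51 = 43$)
$d{\left(a \right)} = 25$ ($d{\left(a \right)} = \left(-5\right)^{2} = 25$)
$j{\left(u,M \right)} = 25$
$- j{\left(-15,H \right)} = \left(-1\right) 25 = -25$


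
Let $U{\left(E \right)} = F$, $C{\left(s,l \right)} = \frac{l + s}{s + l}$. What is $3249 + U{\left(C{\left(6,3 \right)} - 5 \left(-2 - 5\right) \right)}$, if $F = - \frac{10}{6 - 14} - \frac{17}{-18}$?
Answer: $\frac{117043}{36} \approx 3251.2$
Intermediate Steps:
$C{\left(s,l \right)} = 1$ ($C{\left(s,l \right)} = \frac{l + s}{l + s} = 1$)
$F = \frac{79}{36}$ ($F = - \frac{10}{6 - 14} - - \frac{17}{18} = - \frac{10}{-8} + \frac{17}{18} = \left(-10\right) \left(- \frac{1}{8}\right) + \frac{17}{18} = \frac{5}{4} + \frac{17}{18} = \frac{79}{36} \approx 2.1944$)
$U{\left(E \right)} = \frac{79}{36}$
$3249 + U{\left(C{\left(6,3 \right)} - 5 \left(-2 - 5\right) \right)} = 3249 + \frac{79}{36} = \frac{117043}{36}$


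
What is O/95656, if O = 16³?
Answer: 512/11957 ≈ 0.042820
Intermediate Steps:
O = 4096
O/95656 = 4096/95656 = 4096*(1/95656) = 512/11957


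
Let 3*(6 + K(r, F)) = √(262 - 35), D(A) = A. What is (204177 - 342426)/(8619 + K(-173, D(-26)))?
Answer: -10716647733/667653694 + 414747*√227/667653694 ≈ -16.042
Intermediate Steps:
K(r, F) = -6 + √227/3 (K(r, F) = -6 + √(262 - 35)/3 = -6 + √227/3)
(204177 - 342426)/(8619 + K(-173, D(-26))) = (204177 - 342426)/(8619 + (-6 + √227/3)) = -138249/(8613 + √227/3)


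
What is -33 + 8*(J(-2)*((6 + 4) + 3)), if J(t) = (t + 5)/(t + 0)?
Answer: -189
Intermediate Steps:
J(t) = (5 + t)/t
-33 + 8*(J(-2)*((6 + 4) + 3)) = -33 + 8*(((5 - 2)/(-2))*((6 + 4) + 3)) = -33 + 8*((-½*3)*(10 + 3)) = -33 + 8*(-3/2*13) = -33 + 8*(-39/2) = -33 - 156 = -189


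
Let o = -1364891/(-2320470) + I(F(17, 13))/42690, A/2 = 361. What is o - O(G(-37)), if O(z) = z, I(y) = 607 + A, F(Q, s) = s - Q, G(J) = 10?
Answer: -15487625693/1651014405 ≈ -9.3807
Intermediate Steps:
A = 722 (A = 2*361 = 722)
I(y) = 1329 (I(y) = 607 + 722 = 1329)
o = 1022518357/1651014405 (o = -1364891/(-2320470) + 1329/42690 = -1364891*(-1/2320470) + 1329*(1/42690) = 1364891/2320470 + 443/14230 = 1022518357/1651014405 ≈ 0.61933)
o - O(G(-37)) = 1022518357/1651014405 - 1*10 = 1022518357/1651014405 - 10 = -15487625693/1651014405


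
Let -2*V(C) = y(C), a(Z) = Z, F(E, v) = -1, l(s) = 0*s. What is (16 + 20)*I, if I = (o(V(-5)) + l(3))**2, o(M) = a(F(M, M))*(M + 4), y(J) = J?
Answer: 1521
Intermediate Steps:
l(s) = 0
V(C) = -C/2
o(M) = -4 - M (o(M) = -(M + 4) = -(4 + M) = -4 - M)
I = 169/4 (I = ((-4 - (-1)*(-5)/2) + 0)**2 = ((-4 - 1*5/2) + 0)**2 = ((-4 - 5/2) + 0)**2 = (-13/2 + 0)**2 = (-13/2)**2 = 169/4 ≈ 42.250)
(16 + 20)*I = (16 + 20)*(169/4) = 36*(169/4) = 1521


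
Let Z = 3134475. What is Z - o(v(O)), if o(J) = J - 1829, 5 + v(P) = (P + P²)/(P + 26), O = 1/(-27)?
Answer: 59360920469/18927 ≈ 3.1363e+6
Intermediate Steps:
O = -1/27 ≈ -0.037037
v(P) = -5 + (P + P²)/(26 + P) (v(P) = -5 + (P + P²)/(P + 26) = -5 + (P + P²)/(26 + P))
o(J) = -1829 + J
Z - o(v(O)) = 3134475 - (-1829 + (-130 + (-1/27)² - 4*(-1/27))/(26 - 1/27)) = 3134475 - (-1829 + (-130 + 1/729 + 4/27)/(701/27)) = 3134475 - (-1829 + (27/701)*(-94661/729)) = 3134475 - (-1829 - 94661/18927) = 3134475 - 1*(-34712144/18927) = 3134475 + 34712144/18927 = 59360920469/18927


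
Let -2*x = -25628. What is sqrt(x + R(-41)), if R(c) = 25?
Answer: sqrt(12839) ≈ 113.31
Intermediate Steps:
x = 12814 (x = -1/2*(-25628) = 12814)
sqrt(x + R(-41)) = sqrt(12814 + 25) = sqrt(12839)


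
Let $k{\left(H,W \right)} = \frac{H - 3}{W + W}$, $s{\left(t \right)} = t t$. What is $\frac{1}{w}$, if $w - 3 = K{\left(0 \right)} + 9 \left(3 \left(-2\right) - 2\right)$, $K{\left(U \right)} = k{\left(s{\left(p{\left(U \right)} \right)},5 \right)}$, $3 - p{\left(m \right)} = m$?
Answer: $- \frac{5}{342} \approx -0.01462$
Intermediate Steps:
$p{\left(m \right)} = 3 - m$
$s{\left(t \right)} = t^{2}$
$k{\left(H,W \right)} = \frac{-3 + H}{2 W}$
$K{\left(U \right)} = - \frac{3}{10} + \frac{\left(3 - U\right)^{2}}{10}$ ($K{\left(U \right)} = \frac{-3 + \left(3 - U\right)^{2}}{2 \cdot 5} = \frac{1}{2} \cdot \frac{1}{5} \left(-3 + \left(3 - U\right)^{2}\right) = - \frac{3}{10} + \frac{\left(3 - U\right)^{2}}{10}$)
$w = - \frac{342}{5}$ ($w = 3 - \left(\frac{3}{10} - 9 \left(3 \left(-2\right) - 2\right) - \frac{\left(-3 + 0\right)^{2}}{10}\right) = 3 - \left(\frac{3}{10} - \frac{9}{10} - 9 \left(-6 - 2\right)\right) = 3 + \left(\left(- \frac{3}{10} + \frac{1}{10} \cdot 9\right) + 9 \left(-8\right)\right) = 3 + \left(\left(- \frac{3}{10} + \frac{9}{10}\right) - 72\right) = 3 + \left(\frac{3}{5} - 72\right) = 3 - \frac{357}{5} = - \frac{342}{5} \approx -68.4$)
$\frac{1}{w} = \frac{1}{- \frac{342}{5}} = - \frac{5}{342}$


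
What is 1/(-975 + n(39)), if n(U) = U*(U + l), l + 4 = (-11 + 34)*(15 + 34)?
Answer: 1/44343 ≈ 2.2551e-5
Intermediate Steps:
l = 1123 (l = -4 + (-11 + 34)*(15 + 34) = -4 + 23*49 = -4 + 1127 = 1123)
n(U) = U*(1123 + U) (n(U) = U*(U + 1123) = U*(1123 + U))
1/(-975 + n(39)) = 1/(-975 + 39*(1123 + 39)) = 1/(-975 + 39*1162) = 1/(-975 + 45318) = 1/44343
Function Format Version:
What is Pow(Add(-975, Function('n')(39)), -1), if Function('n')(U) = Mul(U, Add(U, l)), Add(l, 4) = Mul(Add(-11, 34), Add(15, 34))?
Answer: Rational(1, 44343) ≈ 2.2551e-5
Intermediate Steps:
l = 1123 (l = Add(-4, Mul(Add(-11, 34), Add(15, 34))) = Add(-4, Mul(23, 49)) = Add(-4, 1127) = 1123)
Function('n')(U) = Mul(U, Add(1123, U)) (Function('n')(U) = Mul(U, Add(U, 1123)) = Mul(U, Add(1123, U)))
Pow(Add(-975, Function('n')(39)), -1) = Pow(Add(-975, Mul(39, Add(1123, 39))), -1) = Pow(Add(-975, Mul(39, 1162)), -1) = Pow(Add(-975, 45318), -1) = Pow(44343, -1) = Rational(1, 44343)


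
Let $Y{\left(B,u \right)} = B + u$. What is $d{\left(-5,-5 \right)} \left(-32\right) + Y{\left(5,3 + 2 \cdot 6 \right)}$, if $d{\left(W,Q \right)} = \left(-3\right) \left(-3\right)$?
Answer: $-268$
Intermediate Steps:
$d{\left(W,Q \right)} = 9$
$d{\left(-5,-5 \right)} \left(-32\right) + Y{\left(5,3 + 2 \cdot 6 \right)} = 9 \left(-32\right) + \left(5 + \left(3 + 2 \cdot 6\right)\right) = -288 + \left(5 + \left(3 + 12\right)\right) = -288 + \left(5 + 15\right) = -288 + 20 = -268$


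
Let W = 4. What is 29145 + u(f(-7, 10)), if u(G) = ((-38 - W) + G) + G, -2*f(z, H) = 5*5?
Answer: 29078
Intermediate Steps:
f(z, H) = -25/2 (f(z, H) = -5*5/2 = -½*25 = -25/2)
u(G) = -42 + 2*G (u(G) = ((-38 - 1*4) + G) + G = ((-38 - 4) + G) + G = (-42 + G) + G = -42 + 2*G)
29145 + u(f(-7, 10)) = 29145 + (-42 + 2*(-25/2)) = 29145 + (-42 - 25) = 29145 - 67 = 29078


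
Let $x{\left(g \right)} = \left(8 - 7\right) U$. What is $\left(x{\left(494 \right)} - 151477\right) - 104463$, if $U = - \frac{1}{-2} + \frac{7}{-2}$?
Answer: $-255943$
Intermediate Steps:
$U = -3$ ($U = \left(-1\right) \left(- \frac{1}{2}\right) + 7 \left(- \frac{1}{2}\right) = \frac{1}{2} - \frac{7}{2} = -3$)
$x{\left(g \right)} = -3$ ($x{\left(g \right)} = \left(8 - 7\right) \left(-3\right) = 1 \left(-3\right) = -3$)
$\left(x{\left(494 \right)} - 151477\right) - 104463 = \left(-3 - 151477\right) - 104463 = -151480 - 104463 = -255943$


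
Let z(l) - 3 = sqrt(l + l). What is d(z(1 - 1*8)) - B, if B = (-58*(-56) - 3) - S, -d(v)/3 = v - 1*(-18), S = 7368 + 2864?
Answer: 6924 - 3*I*sqrt(14) ≈ 6924.0 - 11.225*I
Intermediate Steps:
S = 10232
z(l) = 3 + sqrt(2)*sqrt(l) (z(l) = 3 + sqrt(l + l) = 3 + sqrt(2*l) = 3 + sqrt(2)*sqrt(l))
d(v) = -54 - 3*v (d(v) = -3*(v - 1*(-18)) = -3*(v + 18) = -3*(18 + v) = -54 - 3*v)
B = -6987 (B = (-58*(-56) - 3) - 1*10232 = (3248 - 3) - 10232 = 3245 - 10232 = -6987)
d(z(1 - 1*8)) - B = (-54 - 3*(3 + sqrt(2)*sqrt(1 - 1*8))) - 1*(-6987) = (-54 - 3*(3 + sqrt(2)*sqrt(1 - 8))) + 6987 = (-54 - 3*(3 + sqrt(2)*sqrt(-7))) + 6987 = (-54 - 3*(3 + sqrt(2)*(I*sqrt(7)))) + 6987 = (-54 - 3*(3 + I*sqrt(14))) + 6987 = (-54 + (-9 - 3*I*sqrt(14))) + 6987 = (-63 - 3*I*sqrt(14)) + 6987 = 6924 - 3*I*sqrt(14)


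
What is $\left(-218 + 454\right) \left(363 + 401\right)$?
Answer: $180304$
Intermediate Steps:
$\left(-218 + 454\right) \left(363 + 401\right) = 236 \cdot 764 = 180304$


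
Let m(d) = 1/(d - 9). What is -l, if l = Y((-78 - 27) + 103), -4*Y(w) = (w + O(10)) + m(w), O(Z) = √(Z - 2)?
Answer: -23/44 + √2/2 ≈ 0.18438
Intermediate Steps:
O(Z) = √(-2 + Z)
m(d) = 1/(-9 + d)
Y(w) = -√2/2 - w/4 - 1/(4*(-9 + w)) (Y(w) = -((w + √(-2 + 10)) + 1/(-9 + w))/4 = -((w + √8) + 1/(-9 + w))/4 = -((w + 2*√2) + 1/(-9 + w))/4 = -(w + 1/(-9 + w) + 2*√2)/4 = -√2/2 - w/4 - 1/(4*(-9 + w)))
l = 23/44 - √2/2 (l = (-1 + (-9 + ((-78 - 27) + 103))*(-((-78 - 27) + 103) - 2*√2))/(4*(-9 + ((-78 - 27) + 103))) = (-1 + (-9 + (-105 + 103))*(-(-105 + 103) - 2*√2))/(4*(-9 + (-105 + 103))) = (-1 + (-9 - 2)*(-1*(-2) - 2*√2))/(4*(-9 - 2)) = (¼)*(-1 - 11*(2 - 2*√2))/(-11) = (¼)*(-1/11)*(-1 + (-22 + 22*√2)) = (¼)*(-1/11)*(-23 + 22*√2) = 23/44 - √2/2 ≈ -0.18438)
-l = -(23/44 - √2/2) = -23/44 + √2/2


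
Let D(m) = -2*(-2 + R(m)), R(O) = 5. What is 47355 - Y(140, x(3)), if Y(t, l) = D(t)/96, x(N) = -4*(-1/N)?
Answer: 757681/16 ≈ 47355.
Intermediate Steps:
x(N) = 4/N (x(N) = -(-4)/N = 4/N)
D(m) = -6 (D(m) = -2*(-2 + 5) = -2*3 = -6)
Y(t, l) = -1/16 (Y(t, l) = -6/96 = -6*1/96 = -1/16)
47355 - Y(140, x(3)) = 47355 - 1*(-1/16) = 47355 + 1/16 = 757681/16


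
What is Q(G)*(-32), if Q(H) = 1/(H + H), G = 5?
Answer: -16/5 ≈ -3.2000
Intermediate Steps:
Q(H) = 1/(2*H)
Q(G)*(-32) = ((½)/5)*(-32) = ((½)*(⅕))*(-32) = (⅒)*(-32) = -16/5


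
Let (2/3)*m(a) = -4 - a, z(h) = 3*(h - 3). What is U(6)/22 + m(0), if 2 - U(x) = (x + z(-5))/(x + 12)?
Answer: -129/22 ≈ -5.8636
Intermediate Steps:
z(h) = -9 + 3*h (z(h) = 3*(-3 + h) = -9 + 3*h)
U(x) = 2 - (-24 + x)/(12 + x) (U(x) = 2 - (x + (-9 + 3*(-5)))/(x + 12) = 2 - (x + (-9 - 15))/(12 + x) = 2 - (x - 24)/(12 + x) = 2 - (-24 + x)/(12 + x))
m(a) = -6 - 3*a/2 (m(a) = 3*(-4 - a)/2 = -6 - 3*a/2)
U(6)/22 + m(0) = ((48 + 6)/(12 + 6))/22 + (-6 - 3/2*0) = (54/18)*(1/22) + (-6 + 0) = ((1/18)*54)*(1/22) - 6 = 3*(1/22) - 6 = 3/22 - 6 = -129/22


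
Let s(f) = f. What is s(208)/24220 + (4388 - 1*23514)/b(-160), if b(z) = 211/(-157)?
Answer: 18181855982/1277605 ≈ 14231.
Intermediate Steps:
b(z) = -211/157 (b(z) = 211*(-1/157) = -211/157)
s(208)/24220 + (4388 - 1*23514)/b(-160) = 208/24220 + (4388 - 1*23514)/(-211/157) = 208*(1/24220) + (4388 - 23514)*(-157/211) = 52/6055 - 19126*(-157/211) = 52/6055 + 3002782/211 = 18181855982/1277605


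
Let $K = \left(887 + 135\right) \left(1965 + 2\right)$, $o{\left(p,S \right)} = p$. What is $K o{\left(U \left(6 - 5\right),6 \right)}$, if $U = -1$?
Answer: $-2010274$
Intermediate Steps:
$K = 2010274$ ($K = 1022 \cdot 1967 = 2010274$)
$K o{\left(U \left(6 - 5\right),6 \right)} = 2010274 \left(- (6 - 5)\right) = 2010274 \left(\left(-1\right) 1\right) = 2010274 \left(-1\right) = -2010274$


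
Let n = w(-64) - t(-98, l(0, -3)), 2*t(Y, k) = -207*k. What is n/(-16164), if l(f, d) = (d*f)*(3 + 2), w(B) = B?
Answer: 16/4041 ≈ 0.0039594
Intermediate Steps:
l(f, d) = 5*d*f (l(f, d) = (d*f)*5 = 5*d*f)
t(Y, k) = -207*k/2 (t(Y, k) = (-207*k)/2 = -207*k/2)
n = -64 (n = -64 - (-207)*5*(-3)*0/2 = -64 - (-207)*0/2 = -64 - 1*0 = -64 + 0 = -64)
n/(-16164) = -64/(-16164) = -64*(-1/16164) = 16/4041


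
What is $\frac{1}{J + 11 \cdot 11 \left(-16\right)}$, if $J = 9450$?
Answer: $\frac{1}{7514} \approx 0.00013308$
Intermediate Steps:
$\frac{1}{J + 11 \cdot 11 \left(-16\right)} = \frac{1}{9450 + 11 \cdot 11 \left(-16\right)} = \frac{1}{9450 + 121 \left(-16\right)} = \frac{1}{9450 - 1936} = \frac{1}{7514}$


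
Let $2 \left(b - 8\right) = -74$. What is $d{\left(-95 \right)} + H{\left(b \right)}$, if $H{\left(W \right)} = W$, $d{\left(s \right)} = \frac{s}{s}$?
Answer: $-28$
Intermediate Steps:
$b = -29$ ($b = 8 + \frac{1}{2} \left(-74\right) = 8 - 37 = -29$)
$d{\left(s \right)} = 1$
$d{\left(-95 \right)} + H{\left(b \right)} = 1 - 29 = -28$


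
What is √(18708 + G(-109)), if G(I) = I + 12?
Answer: √18611 ≈ 136.42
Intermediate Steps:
G(I) = 12 + I
√(18708 + G(-109)) = √(18708 + (12 - 109)) = √(18708 - 97) = √18611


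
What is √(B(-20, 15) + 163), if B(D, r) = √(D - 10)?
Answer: √(163 + I*√30) ≈ 12.769 + 0.2145*I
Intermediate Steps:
B(D, r) = √(-10 + D)
√(B(-20, 15) + 163) = √(√(-10 - 20) + 163) = √(√(-30) + 163) = √(I*√30 + 163) = √(163 + I*√30)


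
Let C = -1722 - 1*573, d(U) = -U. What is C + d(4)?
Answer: -2299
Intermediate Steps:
C = -2295 (C = -1722 - 573 = -2295)
C + d(4) = -2295 - 1*4 = -2295 - 4 = -2299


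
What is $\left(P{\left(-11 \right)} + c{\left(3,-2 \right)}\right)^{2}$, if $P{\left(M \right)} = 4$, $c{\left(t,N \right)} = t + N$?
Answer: $25$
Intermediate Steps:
$c{\left(t,N \right)} = N + t$
$\left(P{\left(-11 \right)} + c{\left(3,-2 \right)}\right)^{2} = \left(4 + \left(-2 + 3\right)\right)^{2} = \left(4 + 1\right)^{2} = 5^{2} = 25$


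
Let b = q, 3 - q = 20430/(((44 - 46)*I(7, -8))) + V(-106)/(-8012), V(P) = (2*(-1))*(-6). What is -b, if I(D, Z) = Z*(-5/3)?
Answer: -12324483/16024 ≈ -769.13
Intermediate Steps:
I(D, Z) = -5*Z/3 (I(D, Z) = Z*(-5*⅓) = Z*(-5/3) = -5*Z/3)
V(P) = 12 (V(P) = -2*(-6) = 12)
q = 12324483/16024 (q = 3 - (20430/(((44 - 46)*(-5/3*(-8)))) + 12/(-8012)) = 3 - (20430/((-2*40/3)) + 12*(-1/8012)) = 3 - (20430/(-80/3) - 3/2003) = 3 - (20430*(-3/80) - 3/2003) = 3 - (-6129/8 - 3/2003) = 3 - 1*(-12276411/16024) = 3 + 12276411/16024 = 12324483/16024 ≈ 769.13)
b = 12324483/16024 ≈ 769.13
-b = -1*12324483/16024 = -12324483/16024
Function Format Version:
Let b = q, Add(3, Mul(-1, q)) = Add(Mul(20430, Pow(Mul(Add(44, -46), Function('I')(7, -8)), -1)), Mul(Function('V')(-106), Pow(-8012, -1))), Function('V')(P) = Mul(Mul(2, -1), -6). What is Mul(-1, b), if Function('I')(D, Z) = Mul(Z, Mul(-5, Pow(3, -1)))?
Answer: Rational(-12324483, 16024) ≈ -769.13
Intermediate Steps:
Function('I')(D, Z) = Mul(Rational(-5, 3), Z) (Function('I')(D, Z) = Mul(Z, Mul(-5, Rational(1, 3))) = Mul(Z, Rational(-5, 3)) = Mul(Rational(-5, 3), Z))
Function('V')(P) = 12 (Function('V')(P) = Mul(-2, -6) = 12)
q = Rational(12324483, 16024) (q = Add(3, Mul(-1, Add(Mul(20430, Pow(Mul(Add(44, -46), Mul(Rational(-5, 3), -8)), -1)), Mul(12, Pow(-8012, -1))))) = Add(3, Mul(-1, Add(Mul(20430, Pow(Mul(-2, Rational(40, 3)), -1)), Mul(12, Rational(-1, 8012))))) = Add(3, Mul(-1, Add(Mul(20430, Pow(Rational(-80, 3), -1)), Rational(-3, 2003)))) = Add(3, Mul(-1, Add(Mul(20430, Rational(-3, 80)), Rational(-3, 2003)))) = Add(3, Mul(-1, Add(Rational(-6129, 8), Rational(-3, 2003)))) = Add(3, Mul(-1, Rational(-12276411, 16024))) = Add(3, Rational(12276411, 16024)) = Rational(12324483, 16024) ≈ 769.13)
b = Rational(12324483, 16024) ≈ 769.13
Mul(-1, b) = Mul(-1, Rational(12324483, 16024)) = Rational(-12324483, 16024)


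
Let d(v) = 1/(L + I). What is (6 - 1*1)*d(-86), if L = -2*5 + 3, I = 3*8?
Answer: 5/17 ≈ 0.29412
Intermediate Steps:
I = 24
L = -7 (L = -10 + 3 = -7)
d(v) = 1/17 (d(v) = 1/(-7 + 24) = 1/17)
(6 - 1*1)*d(-86) = (6 - 1*1)*(1/17) = (6 - 1)*(1/17) = 5*(1/17) = 5/17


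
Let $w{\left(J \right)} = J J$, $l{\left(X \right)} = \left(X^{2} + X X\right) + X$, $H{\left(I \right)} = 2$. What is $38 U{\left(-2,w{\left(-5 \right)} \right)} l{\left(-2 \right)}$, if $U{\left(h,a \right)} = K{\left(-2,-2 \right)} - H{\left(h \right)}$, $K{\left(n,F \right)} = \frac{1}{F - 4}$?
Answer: $-494$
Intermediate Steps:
$K{\left(n,F \right)} = \frac{1}{-4 + F}$
$l{\left(X \right)} = X + 2 X^{2}$ ($l{\left(X \right)} = \left(X^{2} + X^{2}\right) + X = 2 X^{2} + X = X + 2 X^{2}$)
$w{\left(J \right)} = J^{2}$
$U{\left(h,a \right)} = - \frac{13}{6}$ ($U{\left(h,a \right)} = \frac{1}{-4 - 2} - 2 = \frac{1}{-6} - 2 = - \frac{1}{6} - 2 = - \frac{13}{6}$)
$38 U{\left(-2,w{\left(-5 \right)} \right)} l{\left(-2 \right)} = 38 \left(- \frac{13}{6}\right) \left(- 2 \left(1 + 2 \left(-2\right)\right)\right) = - \frac{247 \left(- 2 \left(1 - 4\right)\right)}{3} = - \frac{247 \left(\left(-2\right) \left(-3\right)\right)}{3} = \left(- \frac{247}{3}\right) 6 = -494$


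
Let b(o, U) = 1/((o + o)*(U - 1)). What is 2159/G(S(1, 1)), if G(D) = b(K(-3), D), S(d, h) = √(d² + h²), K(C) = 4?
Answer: -17272 + 17272*√2 ≈ 7154.3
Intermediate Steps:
b(o, U) = 1/(2*o*(-1 + U)) (b(o, U) = 1/((2*o)*(-1 + U)) = 1/(2*o*(-1 + U)))
G(D) = 1/(8*(-1 + D)) (G(D) = (½)/(4*(-1 + D)) = (½)*(¼)/(-1 + D) = 1/(8*(-1 + D)))
2159/G(S(1, 1)) = 2159/((1/(8*(-1 + √(1² + 1²))))) = 2159/((1/(8*(-1 + √(1 + 1))))) = 2159/((1/(8*(-1 + √2)))) = 2159*(-8 + 8*√2) = -17272 + 17272*√2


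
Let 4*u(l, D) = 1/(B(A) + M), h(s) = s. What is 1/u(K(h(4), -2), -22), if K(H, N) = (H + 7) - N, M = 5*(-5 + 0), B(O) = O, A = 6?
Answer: -76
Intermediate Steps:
M = -25 (M = 5*(-5) = -25)
K(H, N) = 7 + H - N (K(H, N) = (7 + H) - N = 7 + H - N)
u(l, D) = -1/76 (u(l, D) = 1/(4*(6 - 25)) = (¼)/(-19) = (¼)*(-1/19) = -1/76)
1/u(K(h(4), -2), -22) = 1/(-1/76) = -76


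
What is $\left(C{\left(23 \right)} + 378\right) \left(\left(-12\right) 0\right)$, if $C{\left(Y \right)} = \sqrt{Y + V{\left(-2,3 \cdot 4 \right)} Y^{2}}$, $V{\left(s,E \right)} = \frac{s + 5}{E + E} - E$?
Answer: $0$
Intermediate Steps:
$V{\left(s,E \right)} = - E + \frac{5 + s}{2 E}$ ($V{\left(s,E \right)} = \frac{5 + s}{2 E} - E = - E + \frac{5 + s}{2 E}$)
$C{\left(Y \right)} = \sqrt{Y - \frac{95 Y^{2}}{8}}$ ($C{\left(Y \right)} = \sqrt{Y + \frac{5 - 2 - 2 \left(3 \cdot 4\right)^{2}}{2 \cdot 3 \cdot 4} Y^{2}} = \sqrt{Y + \frac{5 - 2 - 2 \cdot 12^{2}}{2 \cdot 12} Y^{2}} = \sqrt{Y + \frac{1}{2} \cdot \frac{1}{12} \left(5 - 2 - 288\right) Y^{2}} = \sqrt{Y + \frac{1}{2} \cdot \frac{1}{12} \left(-285\right) Y^{2}} = \sqrt{Y - \frac{95 Y^{2}}{8}}$)
$\left(C{\left(23 \right)} + 378\right) \left(\left(-12\right) 0\right) = \left(\frac{\sqrt{2} \sqrt{23 \left(8 - 2185\right)}}{4} + 378\right) \left(\left(-12\right) 0\right) = \left(\frac{\sqrt{2} \sqrt{23 \left(8 - 2185\right)}}{4} + 378\right) 0 = \left(\frac{\sqrt{2} \sqrt{23 \left(-2177\right)}}{4} + 378\right) 0 = \left(\frac{\sqrt{2} \sqrt{-50071}}{4} + 378\right) 0 = \left(\frac{\sqrt{2} i \sqrt{50071}}{4} + 378\right) 0 = \left(\frac{i \sqrt{100142}}{4} + 378\right) 0 = \left(378 + \frac{i \sqrt{100142}}{4}\right) 0 = 0$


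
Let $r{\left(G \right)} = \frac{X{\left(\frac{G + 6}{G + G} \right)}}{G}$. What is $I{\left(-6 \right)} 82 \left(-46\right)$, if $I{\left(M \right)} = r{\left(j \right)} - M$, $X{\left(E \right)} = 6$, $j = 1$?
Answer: $-45264$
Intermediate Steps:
$r{\left(G \right)} = \frac{6}{G}$
$I{\left(M \right)} = 6 - M$ ($I{\left(M \right)} = \frac{6}{1} - M = 6 \cdot 1 - M = 6 - M$)
$I{\left(-6 \right)} 82 \left(-46\right) = \left(6 - -6\right) 82 \left(-46\right) = \left(6 + 6\right) 82 \left(-46\right) = 12 \cdot 82 \left(-46\right) = 984 \left(-46\right) = -45264$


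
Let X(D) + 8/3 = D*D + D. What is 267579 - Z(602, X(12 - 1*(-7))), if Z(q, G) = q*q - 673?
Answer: -94152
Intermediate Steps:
X(D) = -8/3 + D + D² (X(D) = -8/3 + (D*D + D) = -8/3 + (D² + D) = -8/3 + (D + D²) = -8/3 + D + D²)
Z(q, G) = -673 + q² (Z(q, G) = q² - 673 = -673 + q²)
267579 - Z(602, X(12 - 1*(-7))) = 267579 - (-673 + 602²) = 267579 - (-673 + 362404) = 267579 - 1*361731 = 267579 - 361731 = -94152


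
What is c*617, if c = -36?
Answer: -22212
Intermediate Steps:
c*617 = -36*617 = -22212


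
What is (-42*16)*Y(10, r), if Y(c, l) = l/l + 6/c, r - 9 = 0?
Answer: -5376/5 ≈ -1075.2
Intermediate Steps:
r = 9 (r = 9 + 0 = 9)
Y(c, l) = 1 + 6/c
(-42*16)*Y(10, r) = (-42*16)*((6 + 10)/10) = -336*16/5 = -672*8/5 = -5376/5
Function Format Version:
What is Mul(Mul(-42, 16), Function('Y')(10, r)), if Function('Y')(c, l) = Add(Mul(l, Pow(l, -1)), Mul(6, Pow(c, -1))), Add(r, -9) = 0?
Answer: Rational(-5376, 5) ≈ -1075.2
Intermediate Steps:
r = 9 (r = Add(9, 0) = 9)
Function('Y')(c, l) = Add(1, Mul(6, Pow(c, -1)))
Mul(Mul(-42, 16), Function('Y')(10, r)) = Mul(Mul(-42, 16), Mul(Pow(10, -1), Add(6, 10))) = Mul(-672, Mul(Rational(1, 10), 16)) = Mul(-672, Rational(8, 5)) = Rational(-5376, 5)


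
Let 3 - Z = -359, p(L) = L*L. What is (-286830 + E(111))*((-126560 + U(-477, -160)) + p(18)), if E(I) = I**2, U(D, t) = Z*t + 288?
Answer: 50473420812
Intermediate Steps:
p(L) = L**2
Z = 362 (Z = 3 - 1*(-359) = 3 + 359 = 362)
U(D, t) = 288 + 362*t (U(D, t) = 362*t + 288 = 288 + 362*t)
(-286830 + E(111))*((-126560 + U(-477, -160)) + p(18)) = (-286830 + 111**2)*((-126560 + (288 + 362*(-160))) + 18**2) = (-286830 + 12321)*((-126560 + (288 - 57920)) + 324) = -274509*((-126560 - 57632) + 324) = -274509*(-184192 + 324) = -274509*(-183868) = 50473420812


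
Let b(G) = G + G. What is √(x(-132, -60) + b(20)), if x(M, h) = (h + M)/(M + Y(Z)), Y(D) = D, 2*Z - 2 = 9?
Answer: 2*√664378/253 ≈ 6.4434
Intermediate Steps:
Z = 11/2 (Z = 1 + (½)*9 = 1 + 9/2 = 11/2 ≈ 5.5000)
b(G) = 2*G
x(M, h) = (M + h)/(11/2 + M) (x(M, h) = (h + M)/(M + 11/2) = (M + h)/(11/2 + M))
√(x(-132, -60) + b(20)) = √(2*(-132 - 60)/(11 + 2*(-132)) + 2*20) = √(2*(-192)/(11 - 264) + 40) = √(2*(-192)/(-253) + 40) = √(2*(-1/253)*(-192) + 40) = √(384/253 + 40) = √(10504/253) = 2*√664378/253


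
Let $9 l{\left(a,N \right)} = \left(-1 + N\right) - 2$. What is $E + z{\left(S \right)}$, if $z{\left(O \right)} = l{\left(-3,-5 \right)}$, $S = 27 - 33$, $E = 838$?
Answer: $\frac{7534}{9} \approx 837.11$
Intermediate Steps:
$S = -6$
$l{\left(a,N \right)} = - \frac{1}{3} + \frac{N}{9}$ ($l{\left(a,N \right)} = \frac{\left(-1 + N\right) - 2}{9} = \frac{-3 + N}{9} = - \frac{1}{3} + \frac{N}{9}$)
$z{\left(O \right)} = - \frac{8}{9}$ ($z{\left(O \right)} = - \frac{1}{3} + \frac{1}{9} \left(-5\right) = - \frac{1}{3} - \frac{5}{9} = - \frac{8}{9}$)
$E + z{\left(S \right)} = 838 - \frac{8}{9} = \frac{7534}{9}$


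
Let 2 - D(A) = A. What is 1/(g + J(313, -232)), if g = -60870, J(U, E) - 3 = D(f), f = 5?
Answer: -1/60870 ≈ -1.6428e-5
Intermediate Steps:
D(A) = 2 - A
J(U, E) = 0 (J(U, E) = 3 + (2 - 1*5) = 3 + (2 - 5) = 3 - 3 = 0)
1/(g + J(313, -232)) = 1/(-60870 + 0) = 1/(-60870) = -1/60870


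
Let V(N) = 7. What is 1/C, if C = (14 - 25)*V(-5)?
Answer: -1/77 ≈ -0.012987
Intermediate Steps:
C = -77 (C = (14 - 25)*7 = -11*7 = -77)
1/C = 1/(-77) = -1/77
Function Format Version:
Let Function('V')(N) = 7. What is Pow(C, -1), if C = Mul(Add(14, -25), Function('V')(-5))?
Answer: Rational(-1, 77) ≈ -0.012987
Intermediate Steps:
C = -77 (C = Mul(Add(14, -25), 7) = Mul(-11, 7) = -77)
Pow(C, -1) = Pow(-77, -1) = Rational(-1, 77)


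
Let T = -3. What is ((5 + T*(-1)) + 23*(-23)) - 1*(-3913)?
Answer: 3392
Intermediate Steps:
((5 + T*(-1)) + 23*(-23)) - 1*(-3913) = ((5 - 3*(-1)) + 23*(-23)) - 1*(-3913) = ((5 + 3) - 529) + 3913 = (8 - 529) + 3913 = -521 + 3913 = 3392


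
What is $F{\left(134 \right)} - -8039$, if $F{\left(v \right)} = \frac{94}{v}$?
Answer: $\frac{538660}{67} \approx 8039.7$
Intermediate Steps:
$F{\left(134 \right)} - -8039 = \frac{94}{134} - -8039 = 94 \cdot \frac{1}{134} + 8039 = \frac{47}{67} + 8039 = \frac{538660}{67}$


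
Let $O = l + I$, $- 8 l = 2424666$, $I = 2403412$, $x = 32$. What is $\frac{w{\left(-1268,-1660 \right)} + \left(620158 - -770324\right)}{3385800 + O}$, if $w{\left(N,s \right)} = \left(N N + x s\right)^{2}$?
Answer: $\frac{9668423672392}{21944515} \approx 4.4059 \cdot 10^{5}$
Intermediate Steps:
$l = - \frac{1212333}{4}$ ($l = \left(- \frac{1}{8}\right) 2424666 = - \frac{1212333}{4} \approx -3.0308 \cdot 10^{5}$)
$w{\left(N,s \right)} = \left(N^{2} + 32 s\right)^{2}$ ($w{\left(N,s \right)} = \left(N N + 32 s\right)^{2} = \left(N^{2} + 32 s\right)^{2}$)
$O = \frac{8401315}{4}$ ($O = - \frac{1212333}{4} + 2403412 = \frac{8401315}{4} \approx 2.1003 \cdot 10^{6}$)
$\frac{w{\left(-1268,-1660 \right)} + \left(620158 - -770324\right)}{3385800 + O} = \frac{\left(\left(-1268\right)^{2} + 32 \left(-1660\right)\right)^{2} + \left(620158 - -770324\right)}{3385800 + \frac{8401315}{4}} = \frac{\left(1607824 - 53120\right)^{2} + \left(620158 + 770324\right)}{\frac{21944515}{4}} = \left(1554704^{2} + 1390482\right) \frac{4}{21944515} = \left(2417104527616 + 1390482\right) \frac{4}{21944515} = 2417105918098 \cdot \frac{4}{21944515} = \frac{9668423672392}{21944515}$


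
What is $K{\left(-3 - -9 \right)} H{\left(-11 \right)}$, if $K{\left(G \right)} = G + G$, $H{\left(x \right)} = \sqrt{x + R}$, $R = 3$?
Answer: $24 i \sqrt{2} \approx 33.941 i$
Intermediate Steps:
$H{\left(x \right)} = \sqrt{3 + x}$ ($H{\left(x \right)} = \sqrt{x + 3} = \sqrt{3 + x}$)
$K{\left(G \right)} = 2 G$
$K{\left(-3 - -9 \right)} H{\left(-11 \right)} = 2 \left(-3 - -9\right) \sqrt{3 - 11} = 2 \left(-3 + 9\right) \sqrt{-8} = 2 \cdot 6 \cdot 2 i \sqrt{2} = 12 \cdot 2 i \sqrt{2} = 24 i \sqrt{2}$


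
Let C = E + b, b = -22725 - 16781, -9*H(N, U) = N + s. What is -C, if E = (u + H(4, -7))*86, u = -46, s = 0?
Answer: 391502/9 ≈ 43500.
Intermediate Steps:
H(N, U) = -N/9 (H(N, U) = -(N + 0)/9 = -N/9)
b = -39506
E = -35948/9 (E = (-46 - ⅑*4)*86 = (-46 - 4/9)*86 = -418/9*86 = -35948/9 ≈ -3994.2)
C = -391502/9 (C = -35948/9 - 39506 = -391502/9 ≈ -43500.)
-C = -1*(-391502/9) = 391502/9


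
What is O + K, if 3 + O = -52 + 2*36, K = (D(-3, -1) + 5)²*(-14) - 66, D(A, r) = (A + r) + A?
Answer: -105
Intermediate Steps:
D(A, r) = r + 2*A
K = -122 (K = ((-1 + 2*(-3)) + 5)²*(-14) - 66 = ((-1 - 6) + 5)²*(-14) - 66 = (-7 + 5)²*(-14) - 66 = (-2)²*(-14) - 66 = 4*(-14) - 66 = -56 - 66 = -122)
O = 17 (O = -3 + (-52 + 2*36) = -3 + (-52 + 72) = -3 + 20 = 17)
O + K = 17 - 122 = -105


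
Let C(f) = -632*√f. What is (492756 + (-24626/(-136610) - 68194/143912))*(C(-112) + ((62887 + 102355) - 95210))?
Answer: 42402133505697821484/1228738645 - 1530623050925349736*I*√7/1228738645 ≈ 3.4509e+10 - 3.2958e+9*I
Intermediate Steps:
(492756 + (-24626/(-136610) - 68194/143912))*(C(-112) + ((62887 + 102355) - 95210)) = (492756 + (-24626/(-136610) - 68194/143912))*(-2528*I*√7 + ((62887 + 102355) - 95210)) = (492756 + (-24626*(-1/136610) - 68194*1/143912))*(-2528*I*√7 + (165242 - 95210)) = (492756 + (12313/68305 - 34097/71956))*(-2528*I*√7 + 70032) = (492756 - 1443001357/4914954580)*(70032 - 2528*I*√7) = 2421871916021123*(70032 - 2528*I*√7)/4914954580 = 42402133505697821484/1228738645 - 1530623050925349736*I*√7/1228738645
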